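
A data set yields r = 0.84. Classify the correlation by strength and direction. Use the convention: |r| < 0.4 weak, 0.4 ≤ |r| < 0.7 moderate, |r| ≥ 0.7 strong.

r = 0.84 > 0 so the relationship is positive.
|r| = 0.84, which falls in the strong range.

strong positive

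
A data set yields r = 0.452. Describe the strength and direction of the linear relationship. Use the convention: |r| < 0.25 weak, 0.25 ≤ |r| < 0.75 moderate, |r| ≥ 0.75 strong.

moderate positive

r = 0.452 > 0 so the relationship is positive.
|r| = 0.452, which falls in the moderate range.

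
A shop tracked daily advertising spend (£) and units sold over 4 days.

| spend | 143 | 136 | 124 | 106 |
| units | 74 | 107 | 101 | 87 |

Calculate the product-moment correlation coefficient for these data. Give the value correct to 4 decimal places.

n = 4, Σx = 509, Σy = 369, Σx² = 65557, Σy² = 34695, Σxy = 46880
nΣxy − ΣxΣy = 187520 − 187821 = -301
nΣx² − (Σx)² = 262228 − 259081 = 3147; nΣy² − (Σy)² = 138780 − 136161 = 2619
r = -301 / √(3147 × 2619) = -301 / 2870.8871 ≈ -0.1048

-0.1048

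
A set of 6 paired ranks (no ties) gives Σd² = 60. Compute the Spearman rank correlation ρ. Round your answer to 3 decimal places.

ρ = 1 − 6Σd² / [n(n²−1)] = 1 − 6×60 / (6×35)
  = 1 − 360/210 = 1 − 1.7143 ≈ -0.714

-0.714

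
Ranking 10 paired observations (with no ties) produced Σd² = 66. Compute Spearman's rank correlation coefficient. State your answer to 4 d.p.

0.6000

ρ = 1 − 6Σd² / [n(n²−1)] = 1 − 6×66 / (10×99)
  = 1 − 396/990 = 1 − 0.40000 ≈ 0.6000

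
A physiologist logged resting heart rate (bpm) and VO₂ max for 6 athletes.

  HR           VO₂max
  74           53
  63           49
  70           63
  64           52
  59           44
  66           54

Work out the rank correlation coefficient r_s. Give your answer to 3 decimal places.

0.829

Rank HR: 6, 2, 5, 3, 1, 4
Rank VO₂max: 4, 2, 6, 3, 1, 5
d = rank(HR) − rank(VO₂max): 2, 0, -1, 0, 0, -1; Σd² = 6
ρ = 1 − 6Σd² / [n(n²−1)] = 1 − 6×6 / (6×35) = 1 − 36/210 ≈ 0.829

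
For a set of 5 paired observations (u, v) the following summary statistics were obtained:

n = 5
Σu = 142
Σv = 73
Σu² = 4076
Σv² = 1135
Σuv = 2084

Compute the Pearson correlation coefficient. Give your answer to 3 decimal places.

r = (nΣuv − ΣuΣv) / √[(nΣu² − (Σu)²)(nΣv² − (Σv)²)]
Numerator: 5×2084 − 142×73 = 54
Denominator: √[(20380 − 20164)(5675 − 5329)] = √[216 × 346] = 273.3789
r = 54 / 273.3789 ≈ 0.198

0.198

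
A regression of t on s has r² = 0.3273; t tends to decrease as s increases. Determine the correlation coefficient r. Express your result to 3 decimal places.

|r| = √0.3273 = 0.572
The association is negative, so r = −0.572.

-0.572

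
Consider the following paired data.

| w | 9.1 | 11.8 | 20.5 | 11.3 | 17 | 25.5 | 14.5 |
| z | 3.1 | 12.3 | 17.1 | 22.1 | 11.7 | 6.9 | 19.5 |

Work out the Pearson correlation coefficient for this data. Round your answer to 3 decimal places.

n = 7, Σw = 109.7, Σz = 92.7, Σw² = 1919.49, Σz² = 1506.47, Σwz = 1431.23
nΣwz − ΣwΣz = 10018.61 − 10169.19 = -150.58
nΣw² − (Σw)² = 13436.43 − 12034.09 = 1402.34; nΣz² − (Σz)² = 10545.29 − 8593.29 = 1952
r = -150.58 / √(1402.34 × 1952) = -150.58 / 1654.4992 ≈ -0.091

-0.091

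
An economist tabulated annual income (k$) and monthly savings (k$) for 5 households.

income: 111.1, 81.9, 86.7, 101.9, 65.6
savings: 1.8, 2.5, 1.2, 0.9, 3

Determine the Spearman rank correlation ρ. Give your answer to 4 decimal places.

Rank income: 5, 2, 3, 4, 1
Rank savings: 3, 4, 2, 1, 5
d = rank(income) − rank(savings): 2, -2, 1, 3, -4; Σd² = 34
ρ = 1 − 6Σd² / [n(n²−1)] = 1 − 6×34 / (5×24) = 1 − 204/120 ≈ -0.7000

-0.7000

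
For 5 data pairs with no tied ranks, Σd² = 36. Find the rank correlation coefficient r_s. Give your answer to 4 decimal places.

ρ = 1 − 6Σd² / [n(n²−1)] = 1 − 6×36 / (5×24)
  = 1 − 216/120 = 1 − 1.80000 ≈ -0.8000

-0.8000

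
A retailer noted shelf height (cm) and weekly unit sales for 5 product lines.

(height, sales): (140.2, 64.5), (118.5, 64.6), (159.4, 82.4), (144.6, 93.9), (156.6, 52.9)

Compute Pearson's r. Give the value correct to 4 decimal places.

0.1409

n = 5, Σx = 719.3, Σy = 358.3, Σx² = 104539.37, Σy² = 26738.79, Σxy = 51694.64
nΣxy − ΣxΣy = 258473.2 − 257725.19 = 748.01
nΣx² − (Σx)² = 522696.85 − 517392.49 = 5304.36; nΣy² − (Σy)² = 133693.95 − 128378.89 = 5315.06
r = 748.01 / √(5304.36 × 5315.06) = 748.01 / 5309.7073 ≈ 0.1409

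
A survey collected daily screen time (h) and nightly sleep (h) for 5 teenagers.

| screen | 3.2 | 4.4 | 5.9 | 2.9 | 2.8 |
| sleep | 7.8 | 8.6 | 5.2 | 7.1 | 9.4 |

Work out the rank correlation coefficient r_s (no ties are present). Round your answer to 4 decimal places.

Rank screen: 3, 4, 5, 2, 1
Rank sleep: 3, 4, 1, 2, 5
d = rank(screen) − rank(sleep): 0, 0, 4, 0, -4; Σd² = 32
ρ = 1 − 6Σd² / [n(n²−1)] = 1 − 6×32 / (5×24) = 1 − 192/120 ≈ -0.6000

-0.6000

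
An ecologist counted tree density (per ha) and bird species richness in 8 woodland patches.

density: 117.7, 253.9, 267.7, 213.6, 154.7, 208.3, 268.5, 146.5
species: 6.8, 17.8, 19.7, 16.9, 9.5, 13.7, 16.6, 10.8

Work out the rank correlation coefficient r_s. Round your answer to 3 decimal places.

0.833

Rank density: 1, 6, 7, 5, 3, 4, 8, 2
Rank species: 1, 7, 8, 6, 2, 4, 5, 3
d = rank(density) − rank(species): 0, -1, -1, -1, 1, 0, 3, -1; Σd² = 14
ρ = 1 − 6Σd² / [n(n²−1)] = 1 − 6×14 / (8×63) = 1 − 84/504 ≈ 0.833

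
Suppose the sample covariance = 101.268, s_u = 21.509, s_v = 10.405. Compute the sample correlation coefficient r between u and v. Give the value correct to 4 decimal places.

0.4525

r = Cov(u,v) / (s_u · s_v) = 101.268 / (21.509 × 10.405)
  = 101.268 / 223.8011 ≈ 0.4525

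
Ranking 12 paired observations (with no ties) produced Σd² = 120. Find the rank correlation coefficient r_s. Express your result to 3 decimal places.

ρ = 1 − 6Σd² / [n(n²−1)] = 1 − 6×120 / (12×143)
  = 1 − 720/1716 = 1 − 0.4196 ≈ 0.580

0.580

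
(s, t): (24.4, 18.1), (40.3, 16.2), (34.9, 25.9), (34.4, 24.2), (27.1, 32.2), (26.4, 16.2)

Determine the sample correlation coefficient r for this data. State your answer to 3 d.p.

-0.094

n = 6, Σs = 187.5, Σt = 132.8, Σs² = 6052.19, Σt² = 3145.78, Σst = 4131.19
nΣst − ΣsΣt = 24787.14 − 24900 = -112.86
nΣs² − (Σs)² = 36313.14 − 35156.25 = 1156.89; nΣt² − (Σt)² = 18874.68 − 17635.84 = 1238.84
r = -112.86 / √(1156.89 × 1238.84) = -112.86 / 1197.1640 ≈ -0.094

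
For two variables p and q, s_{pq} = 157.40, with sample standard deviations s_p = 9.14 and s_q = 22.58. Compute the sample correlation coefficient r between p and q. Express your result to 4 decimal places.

0.7627

r = Cov(p,q) / (s_p · s_q) = 157.40 / (9.14 × 22.58)
  = 157.40 / 206.3812 ≈ 0.7627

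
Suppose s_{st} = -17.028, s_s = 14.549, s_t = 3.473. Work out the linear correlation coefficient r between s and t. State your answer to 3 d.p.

-0.337

r = Cov(s,t) / (s_s · s_t) = -17.028 / (14.549 × 3.473)
  = -17.028 / 50.5287 ≈ -0.337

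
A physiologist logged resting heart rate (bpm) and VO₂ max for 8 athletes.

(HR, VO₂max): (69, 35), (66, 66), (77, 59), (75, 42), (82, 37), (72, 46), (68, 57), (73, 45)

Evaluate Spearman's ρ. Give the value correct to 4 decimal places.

-0.3810

Rank HR: 3, 1, 7, 6, 8, 4, 2, 5
Rank VO₂max: 1, 8, 7, 3, 2, 5, 6, 4
d = rank(HR) − rank(VO₂max): 2, -7, 0, 3, 6, -1, -4, 1; Σd² = 116
ρ = 1 − 6Σd² / [n(n²−1)] = 1 − 6×116 / (8×63) = 1 − 696/504 ≈ -0.3810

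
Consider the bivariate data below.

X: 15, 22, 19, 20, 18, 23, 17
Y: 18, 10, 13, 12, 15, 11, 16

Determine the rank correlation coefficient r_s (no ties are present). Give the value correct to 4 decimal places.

-0.9643

Rank X: 1, 6, 4, 5, 3, 7, 2
Rank Y: 7, 1, 4, 3, 5, 2, 6
d = rank(X) − rank(Y): -6, 5, 0, 2, -2, 5, -4; Σd² = 110
ρ = 1 − 6Σd² / [n(n²−1)] = 1 − 6×110 / (7×48) = 1 − 660/336 ≈ -0.9643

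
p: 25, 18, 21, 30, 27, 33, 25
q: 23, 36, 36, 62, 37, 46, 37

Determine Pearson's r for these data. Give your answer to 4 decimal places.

0.5410

n = 7, Σp = 179, Σq = 277, Σp² = 4733, Σq² = 11819, Σpq = 7281
nΣpq − ΣpΣq = 50967 − 49583 = 1384
nΣp² − (Σp)² = 33131 − 32041 = 1090; nΣq² − (Σq)² = 82733 − 76729 = 6004
r = 1384 / √(1090 × 6004) = 1384 / 2558.1947 ≈ 0.5410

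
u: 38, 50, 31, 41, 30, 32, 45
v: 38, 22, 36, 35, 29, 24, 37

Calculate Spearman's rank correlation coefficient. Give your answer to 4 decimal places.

-0.0714

Rank u: 4, 7, 2, 5, 1, 3, 6
Rank v: 7, 1, 5, 4, 3, 2, 6
d = rank(u) − rank(v): -3, 6, -3, 1, -2, 1, 0; Σd² = 60
ρ = 1 − 6Σd² / [n(n²−1)] = 1 − 6×60 / (7×48) = 1 − 360/336 ≈ -0.0714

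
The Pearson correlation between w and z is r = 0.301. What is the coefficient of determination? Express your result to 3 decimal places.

0.091

r² = (0.301)² = 0.091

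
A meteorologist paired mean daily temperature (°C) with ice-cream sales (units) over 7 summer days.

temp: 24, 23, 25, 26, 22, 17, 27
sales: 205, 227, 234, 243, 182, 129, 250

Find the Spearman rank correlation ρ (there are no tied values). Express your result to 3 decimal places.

Rank temp: 4, 3, 5, 6, 2, 1, 7
Rank sales: 3, 4, 5, 6, 2, 1, 7
d = rank(temp) − rank(sales): 1, -1, 0, 0, 0, 0, 0; Σd² = 2
ρ = 1 − 6Σd² / [n(n²−1)] = 1 − 6×2 / (7×48) = 1 − 12/336 ≈ 0.964

0.964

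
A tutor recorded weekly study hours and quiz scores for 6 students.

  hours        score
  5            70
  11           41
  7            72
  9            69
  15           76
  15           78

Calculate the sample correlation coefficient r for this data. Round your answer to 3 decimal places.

0.146

n = 6, Σx = 62, Σy = 406, Σx² = 726, Σy² = 28386, Σxy = 4236
nΣxy − ΣxΣy = 25416 − 25172 = 244
nΣx² − (Σx)² = 4356 − 3844 = 512; nΣy² − (Σy)² = 170316 − 164836 = 5480
r = 244 / √(512 × 5480) = 244 / 1675.0403 ≈ 0.146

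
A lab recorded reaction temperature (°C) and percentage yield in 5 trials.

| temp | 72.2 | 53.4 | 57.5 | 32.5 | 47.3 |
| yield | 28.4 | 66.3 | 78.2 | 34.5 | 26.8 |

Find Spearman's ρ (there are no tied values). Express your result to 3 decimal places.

0.200

Rank temp: 5, 3, 4, 1, 2
Rank yield: 2, 4, 5, 3, 1
d = rank(temp) − rank(yield): 3, -1, -1, -2, 1; Σd² = 16
ρ = 1 − 6Σd² / [n(n²−1)] = 1 − 6×16 / (5×24) = 1 − 96/120 ≈ 0.200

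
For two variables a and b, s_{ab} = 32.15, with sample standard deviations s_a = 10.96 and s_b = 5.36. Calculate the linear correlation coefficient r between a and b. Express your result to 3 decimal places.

0.547

r = Cov(a,b) / (s_a · s_b) = 32.15 / (10.96 × 5.36)
  = 32.15 / 58.7456 ≈ 0.547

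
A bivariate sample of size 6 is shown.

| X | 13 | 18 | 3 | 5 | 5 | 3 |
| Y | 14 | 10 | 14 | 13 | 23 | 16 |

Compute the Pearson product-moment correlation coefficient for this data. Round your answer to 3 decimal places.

-0.537

n = 6, ΣX = 47, ΣY = 90, ΣX² = 561, ΣY² = 1446, ΣXY = 632
nΣXY − ΣXΣY = 3792 − 4230 = -438
nΣX² − (ΣX)² = 3366 − 2209 = 1157; nΣY² − (ΣY)² = 8676 − 8100 = 576
r = -438 / √(1157 × 576) = -438 / 816.3529 ≈ -0.537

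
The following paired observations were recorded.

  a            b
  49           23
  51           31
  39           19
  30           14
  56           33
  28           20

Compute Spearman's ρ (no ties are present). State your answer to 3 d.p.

0.829

Rank a: 4, 5, 3, 2, 6, 1
Rank b: 4, 5, 2, 1, 6, 3
d = rank(a) − rank(b): 0, 0, 1, 1, 0, -2; Σd² = 6
ρ = 1 − 6Σd² / [n(n²−1)] = 1 − 6×6 / (6×35) = 1 − 36/210 ≈ 0.829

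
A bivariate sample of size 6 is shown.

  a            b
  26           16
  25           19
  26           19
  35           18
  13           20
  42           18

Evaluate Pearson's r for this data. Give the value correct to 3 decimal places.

n = 6, Σa = 167, Σb = 110, Σa² = 5135, Σb² = 2026, Σab = 3031
nΣab − ΣaΣb = 18186 − 18370 = -184
nΣa² − (Σa)² = 30810 − 27889 = 2921; nΣb² − (Σb)² = 12156 − 12100 = 56
r = -184 / √(2921 × 56) = -184 / 404.4453 ≈ -0.455

-0.455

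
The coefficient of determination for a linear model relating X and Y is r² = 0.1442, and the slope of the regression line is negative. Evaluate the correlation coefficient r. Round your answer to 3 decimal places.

|r| = √0.1442 = 0.380
The association is negative, so r = −0.380.

-0.380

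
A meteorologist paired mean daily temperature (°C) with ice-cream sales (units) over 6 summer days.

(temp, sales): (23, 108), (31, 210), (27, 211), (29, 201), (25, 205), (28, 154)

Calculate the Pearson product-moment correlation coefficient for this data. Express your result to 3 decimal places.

0.622

n = 6, Σx = 163, Σy = 1089, Σx² = 4469, Σy² = 206427, Σxy = 29957
nΣxy − ΣxΣy = 179742 − 177507 = 2235
nΣx² − (Σx)² = 26814 − 26569 = 245; nΣy² − (Σy)² = 1238562 − 1185921 = 52641
r = 2235 / √(245 × 52641) = 2235 / 3591.2456 ≈ 0.622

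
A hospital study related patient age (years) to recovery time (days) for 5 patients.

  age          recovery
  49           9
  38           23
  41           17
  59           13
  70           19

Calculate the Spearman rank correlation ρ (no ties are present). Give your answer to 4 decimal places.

-0.3000

Rank age: 3, 1, 2, 4, 5
Rank recovery: 1, 5, 3, 2, 4
d = rank(age) − rank(recovery): 2, -4, -1, 2, 1; Σd² = 26
ρ = 1 − 6Σd² / [n(n²−1)] = 1 − 6×26 / (5×24) = 1 − 156/120 ≈ -0.3000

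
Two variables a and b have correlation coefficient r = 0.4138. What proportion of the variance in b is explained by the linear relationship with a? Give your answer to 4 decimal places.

0.1712

r² = (0.4138)² = 0.1712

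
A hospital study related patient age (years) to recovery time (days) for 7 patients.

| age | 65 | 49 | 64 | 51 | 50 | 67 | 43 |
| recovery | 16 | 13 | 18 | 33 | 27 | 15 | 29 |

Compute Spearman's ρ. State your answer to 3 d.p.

-0.321

Rank age: 6, 2, 5, 4, 3, 7, 1
Rank recovery: 3, 1, 4, 7, 5, 2, 6
d = rank(age) − rank(recovery): 3, 1, 1, -3, -2, 5, -5; Σd² = 74
ρ = 1 − 6Σd² / [n(n²−1)] = 1 − 6×74 / (7×48) = 1 − 444/336 ≈ -0.321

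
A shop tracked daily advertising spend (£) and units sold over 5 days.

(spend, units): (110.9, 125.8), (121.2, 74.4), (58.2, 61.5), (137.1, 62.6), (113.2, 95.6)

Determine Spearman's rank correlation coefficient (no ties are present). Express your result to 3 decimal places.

Rank spend: 2, 4, 1, 5, 3
Rank units: 5, 3, 1, 2, 4
d = rank(spend) − rank(units): -3, 1, 0, 3, -1; Σd² = 20
ρ = 1 − 6Σd² / [n(n²−1)] = 1 − 6×20 / (5×24) = 1 − 120/120 ≈ 0.000

0.000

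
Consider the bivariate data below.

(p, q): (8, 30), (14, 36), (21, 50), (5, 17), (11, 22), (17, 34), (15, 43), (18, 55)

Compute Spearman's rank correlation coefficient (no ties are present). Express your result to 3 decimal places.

Rank p: 2, 4, 8, 1, 3, 6, 5, 7
Rank q: 3, 5, 7, 1, 2, 4, 6, 8
d = rank(p) − rank(q): -1, -1, 1, 0, 1, 2, -1, -1; Σd² = 10
ρ = 1 − 6Σd² / [n(n²−1)] = 1 − 6×10 / (8×63) = 1 − 60/504 ≈ 0.881

0.881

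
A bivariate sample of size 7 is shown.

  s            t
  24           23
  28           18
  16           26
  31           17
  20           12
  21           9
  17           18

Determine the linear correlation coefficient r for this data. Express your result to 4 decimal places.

-0.1264

n = 7, Σs = 157, Σt = 123, Σs² = 3707, Σt² = 2367, Σst = 2734
nΣst − ΣsΣt = 19138 − 19311 = -173
nΣs² − (Σs)² = 25949 − 24649 = 1300; nΣt² − (Σt)² = 16569 − 15129 = 1440
r = -173 / √(1300 × 1440) = -173 / 1368.2105 ≈ -0.1264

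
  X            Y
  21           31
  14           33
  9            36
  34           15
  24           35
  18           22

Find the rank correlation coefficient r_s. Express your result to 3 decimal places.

-0.600

Rank X: 4, 2, 1, 6, 5, 3
Rank Y: 3, 4, 6, 1, 5, 2
d = rank(X) − rank(Y): 1, -2, -5, 5, 0, 1; Σd² = 56
ρ = 1 − 6Σd² / [n(n²−1)] = 1 − 6×56 / (6×35) = 1 − 336/210 ≈ -0.600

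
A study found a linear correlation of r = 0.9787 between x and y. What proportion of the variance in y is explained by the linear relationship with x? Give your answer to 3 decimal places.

0.958

r² = (0.9787)² = 0.958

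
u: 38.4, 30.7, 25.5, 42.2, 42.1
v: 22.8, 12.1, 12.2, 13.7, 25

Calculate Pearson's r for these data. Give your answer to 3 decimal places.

n = 5, Σu = 178.9, Σv = 85.8, Σu² = 6620.55, Σv² = 1627.78, Σuv = 3188.73
nΣuv − ΣuΣv = 15943.65 − 15349.62 = 594.03
nΣu² − (Σu)² = 33102.75 − 32005.21 = 1097.54; nΣv² − (Σv)² = 8138.9 − 7361.64 = 777.26
r = 594.03 / √(1097.54 × 777.26) = 594.03 / 923.6200 ≈ 0.643

0.643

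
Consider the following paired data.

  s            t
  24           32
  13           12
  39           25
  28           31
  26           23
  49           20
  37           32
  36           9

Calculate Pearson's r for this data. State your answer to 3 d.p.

0.083

n = 8, Σs = 252, Σt = 184, Σs² = 8792, Σt² = 4788, Σst = 5853
nΣst − ΣsΣt = 46824 − 46368 = 456
nΣs² − (Σs)² = 70336 − 63504 = 6832; nΣt² − (Σt)² = 38304 − 33856 = 4448
r = 456 / √(6832 × 4448) = 456 / 5512.5979 ≈ 0.083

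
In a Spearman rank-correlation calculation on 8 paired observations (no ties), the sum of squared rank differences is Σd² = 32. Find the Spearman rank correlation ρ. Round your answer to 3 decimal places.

0.619

ρ = 1 − 6Σd² / [n(n²−1)] = 1 − 6×32 / (8×63)
  = 1 − 192/504 = 1 − 0.3810 ≈ 0.619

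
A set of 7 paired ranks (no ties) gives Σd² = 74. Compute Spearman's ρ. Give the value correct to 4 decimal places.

-0.3214

ρ = 1 − 6Σd² / [n(n²−1)] = 1 − 6×74 / (7×48)
  = 1 − 444/336 = 1 − 1.32143 ≈ -0.3214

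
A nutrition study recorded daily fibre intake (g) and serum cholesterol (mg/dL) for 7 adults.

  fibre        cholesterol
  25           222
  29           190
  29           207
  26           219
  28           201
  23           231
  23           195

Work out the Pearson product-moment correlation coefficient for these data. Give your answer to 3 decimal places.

-0.490

n = 7, Σx = 183, Σy = 1465, Σx² = 4825, Σy² = 307981, Σxy = 38183
nΣxy − ΣxΣy = 267281 − 268095 = -814
nΣx² − (Σx)² = 33775 − 33489 = 286; nΣy² − (Σy)² = 2155867 − 2146225 = 9642
r = -814 / √(286 × 9642) = -814 / 1660.6059 ≈ -0.490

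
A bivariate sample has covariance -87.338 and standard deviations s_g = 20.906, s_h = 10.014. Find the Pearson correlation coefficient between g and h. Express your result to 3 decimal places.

r = Cov(g,h) / (s_g · s_h) = -87.338 / (20.906 × 10.014)
  = -87.338 / 209.3527 ≈ -0.417

-0.417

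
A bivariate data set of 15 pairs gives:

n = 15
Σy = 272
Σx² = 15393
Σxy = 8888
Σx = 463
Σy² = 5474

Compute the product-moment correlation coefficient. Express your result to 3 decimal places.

0.637

r = (nΣxy − ΣxΣy) / √[(nΣx² − (Σx)²)(nΣy² − (Σy)²)]
Numerator: 15×8888 − 463×272 = 7384
Denominator: √[(230895 − 214369)(82110 − 73984)] = √[16526 × 8126] = 11588.3681
r = 7384 / 11588.3681 ≈ 0.637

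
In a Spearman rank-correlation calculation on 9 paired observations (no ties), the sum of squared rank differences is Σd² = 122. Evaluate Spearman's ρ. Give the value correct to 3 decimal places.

-0.017

ρ = 1 − 6Σd² / [n(n²−1)] = 1 − 6×122 / (9×80)
  = 1 − 732/720 = 1 − 1.0167 ≈ -0.017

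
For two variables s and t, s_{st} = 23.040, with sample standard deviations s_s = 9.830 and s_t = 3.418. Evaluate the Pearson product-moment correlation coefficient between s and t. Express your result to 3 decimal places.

r = Cov(s,t) / (s_s · s_t) = 23.040 / (9.830 × 3.418)
  = 23.040 / 33.5989 ≈ 0.686

0.686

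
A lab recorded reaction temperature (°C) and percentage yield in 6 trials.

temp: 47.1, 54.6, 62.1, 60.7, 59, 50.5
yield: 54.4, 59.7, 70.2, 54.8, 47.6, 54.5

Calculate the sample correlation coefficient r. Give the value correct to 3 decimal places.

n = 6, Σx = 334, Σy = 341.2, Σx² = 18771.72, Σy² = 19690.54, Σxy = 19068.29
nΣxy − ΣxΣy = 114409.74 − 113960.8 = 448.94
nΣx² − (Σx)² = 112630.32 − 111556 = 1074.32; nΣy² − (Σy)² = 118143.24 − 116417.44 = 1725.8
r = 448.94 / √(1074.32 × 1725.8) = 448.94 / 1361.6393 ≈ 0.330

0.330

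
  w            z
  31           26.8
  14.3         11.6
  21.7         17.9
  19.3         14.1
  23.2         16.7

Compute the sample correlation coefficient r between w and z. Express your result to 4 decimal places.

n = 5, Σw = 109.5, Σz = 87.1, Σw² = 2547.11, Σz² = 1650.91, Σwz = 2044.68
nΣwz − ΣwΣz = 10223.4 − 9537.45 = 685.95
nΣw² − (Σw)² = 12735.55 − 11990.25 = 745.3; nΣz² − (Σz)² = 8254.55 − 7586.41 = 668.14
r = 685.95 / √(745.3 × 668.14) = 685.95 / 705.6662 ≈ 0.9721

0.9721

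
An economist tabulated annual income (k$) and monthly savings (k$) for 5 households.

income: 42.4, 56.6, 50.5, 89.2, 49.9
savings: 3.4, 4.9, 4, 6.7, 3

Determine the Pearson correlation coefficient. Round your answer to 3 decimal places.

0.938

n = 5, Σx = 288.6, Σy = 22, Σx² = 17998.22, Σy² = 105.46, Σxy = 1370.84
nΣxy − ΣxΣy = 6854.2 − 6349.2 = 505
nΣx² − (Σx)² = 89991.1 − 83289.96 = 6701.14; nΣy² − (Σy)² = 527.3 − 484 = 43.3
r = 505 / √(6701.14 × 43.3) = 505 / 538.6644 ≈ 0.938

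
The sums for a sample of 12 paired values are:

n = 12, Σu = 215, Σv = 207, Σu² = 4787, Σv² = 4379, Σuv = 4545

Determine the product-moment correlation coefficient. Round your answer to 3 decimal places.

r = (nΣuv − ΣuΣv) / √[(nΣu² − (Σu)²)(nΣv² − (Σv)²)]
Numerator: 12×4545 − 215×207 = 10035
Denominator: √[(57444 − 46225)(52548 − 42849)] = √[11219 × 9699] = 10431.3509
r = 10035 / 10431.3509 ≈ 0.962

0.962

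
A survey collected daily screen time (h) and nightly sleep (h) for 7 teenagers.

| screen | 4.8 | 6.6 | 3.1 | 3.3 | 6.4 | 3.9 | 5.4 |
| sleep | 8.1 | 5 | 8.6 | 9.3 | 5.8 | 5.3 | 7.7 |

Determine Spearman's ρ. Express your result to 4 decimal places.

-0.7500

Rank screen: 4, 7, 1, 2, 6, 3, 5
Rank sleep: 5, 1, 6, 7, 3, 2, 4
d = rank(screen) − rank(sleep): -1, 6, -5, -5, 3, 1, 1; Σd² = 98
ρ = 1 − 6Σd² / [n(n²−1)] = 1 − 6×98 / (7×48) = 1 − 588/336 ≈ -0.7500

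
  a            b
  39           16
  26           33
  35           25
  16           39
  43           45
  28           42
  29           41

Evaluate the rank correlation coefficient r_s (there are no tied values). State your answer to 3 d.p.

Rank a: 6, 2, 5, 1, 7, 3, 4
Rank b: 1, 3, 2, 4, 7, 6, 5
d = rank(a) − rank(b): 5, -1, 3, -3, 0, -3, -1; Σd² = 54
ρ = 1 − 6Σd² / [n(n²−1)] = 1 − 6×54 / (7×48) = 1 − 324/336 ≈ 0.036

0.036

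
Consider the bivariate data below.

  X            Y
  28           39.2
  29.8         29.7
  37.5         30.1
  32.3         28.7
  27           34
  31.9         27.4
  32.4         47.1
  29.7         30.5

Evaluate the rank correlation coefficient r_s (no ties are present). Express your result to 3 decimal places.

-0.238

Rank X: 2, 4, 8, 6, 1, 5, 7, 3
Rank Y: 7, 3, 4, 2, 6, 1, 8, 5
d = rank(X) − rank(Y): -5, 1, 4, 4, -5, 4, -1, -2; Σd² = 104
ρ = 1 − 6Σd² / [n(n²−1)] = 1 − 6×104 / (8×63) = 1 − 624/504 ≈ -0.238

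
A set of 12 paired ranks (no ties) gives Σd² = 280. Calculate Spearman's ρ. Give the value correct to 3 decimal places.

ρ = 1 − 6Σd² / [n(n²−1)] = 1 − 6×280 / (12×143)
  = 1 − 1680/1716 = 1 − 0.9790 ≈ 0.021

0.021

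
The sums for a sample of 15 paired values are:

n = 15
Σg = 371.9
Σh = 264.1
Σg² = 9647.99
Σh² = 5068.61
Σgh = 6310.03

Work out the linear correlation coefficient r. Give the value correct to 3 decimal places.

-0.562

r = (nΣgh − ΣgΣh) / √[(nΣg² − (Σg)²)(nΣh² − (Σh)²)]
Numerator: 15×6310.03 − 371.9×264.1 = -3568.34
Denominator: √[(144719.85 − 138309.61)(76029.15 − 69748.81)] = √[6410.24 × 6280.34] = 6344.9576
r = -3568.34 / 6344.9576 ≈ -0.562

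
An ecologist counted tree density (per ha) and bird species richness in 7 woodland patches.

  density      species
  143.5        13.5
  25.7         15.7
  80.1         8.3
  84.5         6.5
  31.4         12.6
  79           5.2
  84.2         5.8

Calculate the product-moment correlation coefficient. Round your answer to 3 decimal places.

-0.255

n = 7, Σx = 528.4, Σy = 67.6, Σx² = 49125.6, Σy² = 759.32, Σxy = 4849.62
nΣxy − ΣxΣy = 33947.34 − 35719.84 = -1772.5
nΣx² − (Σx)² = 343879.2 − 279206.56 = 64672.64; nΣy² − (Σy)² = 5315.24 − 4569.76 = 745.48
r = -1772.5 / √(64672.64 × 745.48) = -1772.5 / 6943.4977 ≈ -0.255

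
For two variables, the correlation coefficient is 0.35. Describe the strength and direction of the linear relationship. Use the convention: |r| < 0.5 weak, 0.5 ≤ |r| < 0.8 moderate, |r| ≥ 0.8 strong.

weak positive

r = 0.35 > 0 so the relationship is positive.
|r| = 0.35, which falls in the weak range.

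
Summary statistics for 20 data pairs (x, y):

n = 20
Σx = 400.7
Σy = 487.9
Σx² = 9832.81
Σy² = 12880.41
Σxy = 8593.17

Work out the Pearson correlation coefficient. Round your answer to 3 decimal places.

-0.890

r = (nΣxy − ΣxΣy) / √[(nΣx² − (Σx)²)(nΣy² − (Σy)²)]
Numerator: 20×8593.17 − 400.7×487.9 = -23638.13
Denominator: √[(196656.2 − 160560.49)(257608.2 − 238046.41)] = √[36095.71 × 19561.79] = 26572.4801
r = -23638.13 / 26572.4801 ≈ -0.890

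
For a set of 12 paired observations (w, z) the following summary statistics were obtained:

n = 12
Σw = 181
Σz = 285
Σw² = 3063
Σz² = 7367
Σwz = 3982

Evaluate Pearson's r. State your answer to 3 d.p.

-0.710

r = (nΣwz − ΣwΣz) / √[(nΣw² − (Σw)²)(nΣz² − (Σz)²)]
Numerator: 12×3982 − 181×285 = -3801
Denominator: √[(36756 − 32761)(88404 − 81225)] = √[3995 × 7179] = 5355.3809
r = -3801 / 5355.3809 ≈ -0.710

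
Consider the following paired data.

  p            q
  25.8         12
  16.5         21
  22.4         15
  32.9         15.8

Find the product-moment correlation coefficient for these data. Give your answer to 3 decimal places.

-0.583

n = 4, Σp = 97.6, Σq = 63.8, Σp² = 2522.06, Σq² = 1059.64, Σpq = 1511.92
nΣpq − ΣpΣq = 6047.68 − 6226.88 = -179.2
nΣp² − (Σp)² = 10088.24 − 9525.76 = 562.48; nΣq² − (Σq)² = 4238.56 − 4070.44 = 168.12
r = -179.2 / √(562.48 × 168.12) = -179.2 / 307.5128 ≈ -0.583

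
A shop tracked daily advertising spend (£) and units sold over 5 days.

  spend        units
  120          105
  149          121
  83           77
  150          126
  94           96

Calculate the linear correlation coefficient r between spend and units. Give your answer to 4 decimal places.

0.9725

n = 5, Σx = 596, Σy = 525, Σx² = 74826, Σy² = 56687, Σxy = 64944
nΣxy − ΣxΣy = 324720 − 312900 = 11820
nΣx² − (Σx)² = 374130 − 355216 = 18914; nΣy² − (Σy)² = 283435 − 275625 = 7810
r = 11820 / √(18914 × 7810) = 11820 / 12153.9434 ≈ 0.9725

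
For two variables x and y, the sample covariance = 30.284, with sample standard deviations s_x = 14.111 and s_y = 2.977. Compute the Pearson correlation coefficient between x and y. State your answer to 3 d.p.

0.721

r = Cov(x,y) / (s_x · s_y) = 30.284 / (14.111 × 2.977)
  = 30.284 / 42.0084 ≈ 0.721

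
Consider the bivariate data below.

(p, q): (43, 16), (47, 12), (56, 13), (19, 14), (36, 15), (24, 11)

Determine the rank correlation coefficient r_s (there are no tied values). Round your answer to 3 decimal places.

Rank p: 4, 5, 6, 1, 3, 2
Rank q: 6, 2, 3, 4, 5, 1
d = rank(p) − rank(q): -2, 3, 3, -3, -2, 1; Σd² = 36
ρ = 1 − 6Σd² / [n(n²−1)] = 1 − 6×36 / (6×35) = 1 − 216/210 ≈ -0.029

-0.029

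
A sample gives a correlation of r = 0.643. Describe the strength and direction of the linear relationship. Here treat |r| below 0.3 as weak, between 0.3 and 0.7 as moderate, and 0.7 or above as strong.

r = 0.643 > 0 so the relationship is positive.
|r| = 0.643, which falls in the moderate range.

moderate positive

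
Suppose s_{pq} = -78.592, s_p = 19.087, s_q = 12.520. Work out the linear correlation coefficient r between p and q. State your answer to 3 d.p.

-0.329

r = Cov(p,q) / (s_p · s_q) = -78.592 / (19.087 × 12.520)
  = -78.592 / 238.9692 ≈ -0.329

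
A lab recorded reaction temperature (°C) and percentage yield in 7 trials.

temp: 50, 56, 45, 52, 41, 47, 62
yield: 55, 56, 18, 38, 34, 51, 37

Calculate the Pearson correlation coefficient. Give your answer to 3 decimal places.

n = 7, Σx = 353, Σy = 289, Σx² = 18099, Σy² = 13055, Σxy = 14757
nΣxy − ΣxΣy = 103299 − 102017 = 1282
nΣx² − (Σx)² = 126693 − 124609 = 2084; nΣy² − (Σy)² = 91385 − 83521 = 7864
r = 1282 / √(2084 × 7864) = 1282 / 4048.2806 ≈ 0.317

0.317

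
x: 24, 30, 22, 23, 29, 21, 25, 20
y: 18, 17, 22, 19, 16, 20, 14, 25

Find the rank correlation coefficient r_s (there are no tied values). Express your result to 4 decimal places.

-0.8810

Rank x: 5, 8, 3, 4, 7, 2, 6, 1
Rank y: 4, 3, 7, 5, 2, 6, 1, 8
d = rank(x) − rank(y): 1, 5, -4, -1, 5, -4, 5, -7; Σd² = 158
ρ = 1 − 6Σd² / [n(n²−1)] = 1 − 6×158 / (8×63) = 1 − 948/504 ≈ -0.8810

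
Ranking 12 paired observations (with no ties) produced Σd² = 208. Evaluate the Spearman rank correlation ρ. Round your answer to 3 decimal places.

ρ = 1 − 6Σd² / [n(n²−1)] = 1 − 6×208 / (12×143)
  = 1 − 1248/1716 = 1 − 0.7273 ≈ 0.273

0.273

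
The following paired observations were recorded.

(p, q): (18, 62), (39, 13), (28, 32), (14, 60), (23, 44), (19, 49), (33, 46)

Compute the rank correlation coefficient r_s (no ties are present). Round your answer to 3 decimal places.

-0.857

Rank p: 2, 7, 5, 1, 4, 3, 6
Rank q: 7, 1, 2, 6, 3, 5, 4
d = rank(p) − rank(q): -5, 6, 3, -5, 1, -2, 2; Σd² = 104
ρ = 1 − 6Σd² / [n(n²−1)] = 1 − 6×104 / (7×48) = 1 − 624/336 ≈ -0.857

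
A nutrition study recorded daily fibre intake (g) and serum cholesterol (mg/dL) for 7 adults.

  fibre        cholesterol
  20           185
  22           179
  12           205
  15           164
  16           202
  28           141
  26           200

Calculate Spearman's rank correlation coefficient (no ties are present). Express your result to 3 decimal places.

Rank fibre: 4, 5, 1, 2, 3, 7, 6
Rank cholesterol: 4, 3, 7, 2, 6, 1, 5
d = rank(fibre) − rank(cholesterol): 0, 2, -6, 0, -3, 6, 1; Σd² = 86
ρ = 1 − 6Σd² / [n(n²−1)] = 1 − 6×86 / (7×48) = 1 − 516/336 ≈ -0.536

-0.536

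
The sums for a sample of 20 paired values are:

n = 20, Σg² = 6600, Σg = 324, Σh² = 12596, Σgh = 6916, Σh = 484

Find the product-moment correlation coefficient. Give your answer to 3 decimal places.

-0.847

r = (nΣgh − ΣgΣh) / √[(nΣg² − (Σg)²)(nΣh² − (Σh)²)]
Numerator: 20×6916 − 324×484 = -18496
Denominator: √[(132000 − 104976)(251920 − 234256)] = √[27024 × 17664] = 21848.3852
r = -18496 / 21848.3852 ≈ -0.847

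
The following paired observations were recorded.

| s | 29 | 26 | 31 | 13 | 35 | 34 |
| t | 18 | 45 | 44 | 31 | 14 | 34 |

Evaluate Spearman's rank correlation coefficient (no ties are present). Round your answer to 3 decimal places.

Rank s: 3, 2, 4, 1, 6, 5
Rank t: 2, 6, 5, 3, 1, 4
d = rank(s) − rank(t): 1, -4, -1, -2, 5, 1; Σd² = 48
ρ = 1 − 6Σd² / [n(n²−1)] = 1 − 6×48 / (6×35) = 1 − 288/210 ≈ -0.371

-0.371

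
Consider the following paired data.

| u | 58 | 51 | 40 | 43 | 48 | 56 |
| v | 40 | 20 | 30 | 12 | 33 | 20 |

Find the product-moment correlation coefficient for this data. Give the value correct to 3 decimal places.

n = 6, Σu = 296, Σv = 155, Σu² = 14854, Σv² = 4533, Σuv = 7760
nΣuv − ΣuΣv = 46560 − 45880 = 680
nΣu² − (Σu)² = 89124 − 87616 = 1508; nΣv² − (Σv)² = 27198 − 24025 = 3173
r = 680 / √(1508 × 3173) = 680 / 2187.4378 ≈ 0.311

0.311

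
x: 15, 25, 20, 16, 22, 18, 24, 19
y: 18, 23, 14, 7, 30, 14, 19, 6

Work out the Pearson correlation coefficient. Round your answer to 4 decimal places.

0.5732

n = 8, Σx = 159, Σy = 131, Σx² = 3251, Σy² = 2591, Σxy = 2719
nΣxy − ΣxΣy = 21752 − 20829 = 923
nΣx² − (Σx)² = 26008 − 25281 = 727; nΣy² − (Σy)² = 20728 − 17161 = 3567
r = 923 / √(727 × 3567) = 923 / 1610.3444 ≈ 0.5732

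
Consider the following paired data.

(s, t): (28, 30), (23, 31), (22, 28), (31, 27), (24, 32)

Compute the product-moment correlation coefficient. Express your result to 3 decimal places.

-0.472

n = 5, Σs = 128, Σt = 148, Σs² = 3334, Σt² = 4398, Σst = 3774
nΣst − ΣsΣt = 18870 − 18944 = -74
nΣs² − (Σs)² = 16670 − 16384 = 286; nΣt² − (Σt)² = 21990 − 21904 = 86
r = -74 / √(286 × 86) = -74 / 156.8311 ≈ -0.472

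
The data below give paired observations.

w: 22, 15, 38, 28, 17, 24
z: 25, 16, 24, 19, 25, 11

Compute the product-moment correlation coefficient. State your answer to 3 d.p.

0.181

n = 6, Σw = 144, Σz = 120, Σw² = 3802, Σz² = 2564, Σwz = 2923
nΣwz − ΣwΣz = 17538 − 17280 = 258
nΣw² − (Σw)² = 22812 − 20736 = 2076; nΣz² − (Σz)² = 15384 − 14400 = 984
r = 258 / √(2076 × 984) = 258 / 1429.2599 ≈ 0.181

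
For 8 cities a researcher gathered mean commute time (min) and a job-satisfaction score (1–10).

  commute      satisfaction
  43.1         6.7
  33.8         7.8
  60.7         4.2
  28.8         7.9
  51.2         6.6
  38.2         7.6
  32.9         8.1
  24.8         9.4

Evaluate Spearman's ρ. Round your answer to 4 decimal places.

Rank commute: 6, 4, 8, 2, 7, 5, 3, 1
Rank satisfaction: 3, 5, 1, 6, 2, 4, 7, 8
d = rank(commute) − rank(satisfaction): 3, -1, 7, -4, 5, 1, -4, -7; Σd² = 166
ρ = 1 − 6Σd² / [n(n²−1)] = 1 − 6×166 / (8×63) = 1 − 996/504 ≈ -0.9762

-0.9762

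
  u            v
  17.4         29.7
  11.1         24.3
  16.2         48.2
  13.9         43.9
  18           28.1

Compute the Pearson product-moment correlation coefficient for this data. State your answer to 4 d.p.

0.1225

n = 5, Σu = 76.6, Σv = 174.2, Σu² = 1205.62, Σv² = 6512.64, Σuv = 2683.36
nΣuv − ΣuΣv = 13416.8 − 13343.72 = 73.08
nΣu² − (Σu)² = 6028.1 − 5867.56 = 160.54; nΣv² − (Σv)² = 32563.2 − 30345.64 = 2217.56
r = 73.08 / √(160.54 × 2217.56) = 73.08 / 596.6633 ≈ 0.1225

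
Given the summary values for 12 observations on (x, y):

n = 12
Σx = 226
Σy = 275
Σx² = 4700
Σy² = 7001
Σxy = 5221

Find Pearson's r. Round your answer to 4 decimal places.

r = (nΣxy − ΣxΣy) / √[(nΣx² − (Σx)²)(nΣy² − (Σy)²)]
Numerator: 12×5221 − 226×275 = 502
Denominator: √[(56400 − 51076)(84012 − 75625)] = √[5324 × 8387] = 6682.2442
r = 502 / 6682.2442 ≈ 0.0751

0.0751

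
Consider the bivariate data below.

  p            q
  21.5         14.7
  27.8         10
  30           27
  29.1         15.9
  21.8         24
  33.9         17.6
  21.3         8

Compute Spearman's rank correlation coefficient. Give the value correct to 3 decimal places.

Rank p: 2, 4, 6, 5, 3, 7, 1
Rank q: 3, 2, 7, 4, 6, 5, 1
d = rank(p) − rank(q): -1, 2, -1, 1, -3, 2, 0; Σd² = 20
ρ = 1 − 6Σd² / [n(n²−1)] = 1 − 6×20 / (7×48) = 1 − 120/336 ≈ 0.643

0.643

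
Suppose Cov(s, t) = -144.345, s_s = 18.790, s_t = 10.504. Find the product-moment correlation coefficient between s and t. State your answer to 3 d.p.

r = Cov(s,t) / (s_s · s_t) = -144.345 / (18.790 × 10.504)
  = -144.345 / 197.3702 ≈ -0.731

-0.731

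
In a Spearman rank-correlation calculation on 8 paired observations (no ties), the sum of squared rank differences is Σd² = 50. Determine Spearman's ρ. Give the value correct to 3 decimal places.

ρ = 1 − 6Σd² / [n(n²−1)] = 1 − 6×50 / (8×63)
  = 1 − 300/504 = 1 − 0.5952 ≈ 0.405

0.405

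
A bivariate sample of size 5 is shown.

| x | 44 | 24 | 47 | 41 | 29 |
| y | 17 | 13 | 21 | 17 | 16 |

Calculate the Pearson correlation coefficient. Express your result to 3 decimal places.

n = 5, Σx = 185, Σy = 84, Σx² = 7243, Σy² = 1444, Σxy = 3208
nΣxy − ΣxΣy = 16040 − 15540 = 500
nΣx² − (Σx)² = 36215 − 34225 = 1990; nΣy² − (Σy)² = 7220 − 7056 = 164
r = 500 / √(1990 × 164) = 500 / 571.2793 ≈ 0.875

0.875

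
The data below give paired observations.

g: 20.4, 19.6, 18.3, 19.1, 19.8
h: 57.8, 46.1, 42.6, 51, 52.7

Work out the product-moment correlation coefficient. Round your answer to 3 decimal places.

0.856

n = 5, Σg = 97.2, Σh = 250.2, Σg² = 1892.06, Σh² = 12659.1, Σgh = 4879.82
nΣgh − ΣgΣh = 24399.1 − 24319.44 = 79.66
nΣg² − (Σg)² = 9460.3 − 9447.84 = 12.46; nΣh² − (Σh)² = 63295.5 − 62600.04 = 695.46
r = 79.66 / √(12.46 × 695.46) = 79.66 / 93.0883 ≈ 0.856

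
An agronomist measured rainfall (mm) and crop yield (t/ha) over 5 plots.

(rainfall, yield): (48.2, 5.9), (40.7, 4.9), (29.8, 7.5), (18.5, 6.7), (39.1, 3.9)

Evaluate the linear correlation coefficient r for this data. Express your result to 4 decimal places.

n = 5, Σx = 176.3, Σy = 28.9, Σx² = 6738.83, Σy² = 175.17, Σxy = 983.75
nΣxy − ΣxΣy = 4918.75 − 5095.07 = -176.32
nΣx² − (Σx)² = 33694.15 − 31081.69 = 2612.46; nΣy² − (Σy)² = 875.85 − 835.21 = 40.64
r = -176.32 / √(2612.46 × 40.64) = -176.32 / 325.8380 ≈ -0.5411

-0.5411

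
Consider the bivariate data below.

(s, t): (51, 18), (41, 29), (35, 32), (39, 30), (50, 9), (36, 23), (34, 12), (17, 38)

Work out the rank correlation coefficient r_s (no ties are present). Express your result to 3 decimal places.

-0.524

Rank s: 8, 6, 3, 5, 7, 4, 2, 1
Rank t: 3, 5, 7, 6, 1, 4, 2, 8
d = rank(s) − rank(t): 5, 1, -4, -1, 6, 0, 0, -7; Σd² = 128
ρ = 1 − 6Σd² / [n(n²−1)] = 1 − 6×128 / (8×63) = 1 − 768/504 ≈ -0.524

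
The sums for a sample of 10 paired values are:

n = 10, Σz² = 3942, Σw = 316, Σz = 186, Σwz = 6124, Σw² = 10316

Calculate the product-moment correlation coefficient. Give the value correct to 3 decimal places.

0.617

r = (nΣwz − ΣwΣz) / √[(nΣw² − (Σw)²)(nΣz² − (Σz)²)]
Numerator: 10×6124 − 316×186 = 2464
Denominator: √[(103160 − 99856)(39420 − 34596)] = √[3304 × 4824] = 3992.3046
r = 2464 / 3992.3046 ≈ 0.617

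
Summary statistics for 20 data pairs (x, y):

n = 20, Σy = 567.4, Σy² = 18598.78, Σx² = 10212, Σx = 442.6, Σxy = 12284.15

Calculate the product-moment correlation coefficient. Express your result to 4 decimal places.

-0.2666

r = (nΣxy − ΣxΣy) / √[(nΣx² − (Σx)²)(nΣy² − (Σy)²)]
Numerator: 20×12284.15 − 442.6×567.4 = -5448.24
Denominator: √[(204240 − 195894.76)(371975.6 − 321942.76)] = √[8345.24 × 50032.84] = 20433.6991
r = -5448.24 / 20433.6991 ≈ -0.2666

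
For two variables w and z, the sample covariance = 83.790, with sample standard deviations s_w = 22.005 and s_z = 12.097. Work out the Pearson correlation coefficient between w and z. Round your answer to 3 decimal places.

r = Cov(w,z) / (s_w · s_z) = 83.790 / (22.005 × 12.097)
  = 83.790 / 266.1945 ≈ 0.315

0.315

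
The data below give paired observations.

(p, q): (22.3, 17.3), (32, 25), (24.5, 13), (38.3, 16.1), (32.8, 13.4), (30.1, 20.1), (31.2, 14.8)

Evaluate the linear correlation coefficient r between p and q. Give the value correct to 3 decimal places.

n = 7, Σp = 211.2, Σq = 119.7, Σp² = 6543.72, Σq² = 2155.11, Σpq = 3627.21
nΣpq − ΣpΣq = 25390.47 − 25280.64 = 109.83
nΣp² − (Σp)² = 45806.04 − 44605.44 = 1200.6; nΣq² − (Σq)² = 15085.77 − 14328.09 = 757.68
r = 109.83 / √(1200.6 × 757.68) = 109.83 / 953.7665 ≈ 0.115

0.115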